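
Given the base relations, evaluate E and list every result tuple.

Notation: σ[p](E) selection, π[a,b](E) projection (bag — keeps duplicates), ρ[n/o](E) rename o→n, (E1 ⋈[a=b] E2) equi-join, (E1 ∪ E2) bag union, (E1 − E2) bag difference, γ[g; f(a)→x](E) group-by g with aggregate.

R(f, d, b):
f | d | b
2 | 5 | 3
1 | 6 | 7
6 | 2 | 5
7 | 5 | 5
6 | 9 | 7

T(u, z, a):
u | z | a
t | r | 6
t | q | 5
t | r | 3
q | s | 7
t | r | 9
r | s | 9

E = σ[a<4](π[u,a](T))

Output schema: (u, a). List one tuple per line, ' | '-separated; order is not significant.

Stepwise |·|:
  T → 6
  π[u,a](T) → 6
  σ[a<4](π[u,a](T)) → 1

== RESULT ==
u | a
t | 3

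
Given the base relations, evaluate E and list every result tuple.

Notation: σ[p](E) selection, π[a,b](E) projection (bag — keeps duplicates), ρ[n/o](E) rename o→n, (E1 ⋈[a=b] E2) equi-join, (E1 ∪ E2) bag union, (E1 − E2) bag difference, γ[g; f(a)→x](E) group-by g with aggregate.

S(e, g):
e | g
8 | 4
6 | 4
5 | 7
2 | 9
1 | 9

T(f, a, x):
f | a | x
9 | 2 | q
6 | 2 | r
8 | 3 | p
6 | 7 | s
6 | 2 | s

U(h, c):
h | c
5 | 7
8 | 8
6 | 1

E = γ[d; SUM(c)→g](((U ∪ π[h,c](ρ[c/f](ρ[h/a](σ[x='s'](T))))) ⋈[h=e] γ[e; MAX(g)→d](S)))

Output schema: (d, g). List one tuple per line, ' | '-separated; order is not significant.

Subexpression sizes:
  U → 3
  T → 5
  σ[x='s'](T) → 2
  ρ[h/a](σ[x='s'](T)) → 2
  ρ[c/f](ρ[h/a](σ[x='s'](T))) → 2
  π[h,c](ρ[c/f](ρ[h/a](σ[x='s'](T)))) → 2
  (U ∪ π[h,c](ρ[c/f](ρ[h/a](σ[x='s'](T))))) → 5
  S → 5
  γ[e; MAX(g)→d](S) → 5
  ((U ∪ π[h,c](ρ[c/f](ρ[h/a](σ[x='s'](T))))) ⋈[h=e] γ[e; MAX(g)→d](S)) → 4
  γ[d; SUM(c)→g](((U ∪ π[h,c](ρ[c/f](ρ[h/a](σ[x='s'](T))))) ⋈[h=e] γ[e; MAX(g)→d](S))) → 3

== RESULT ==
d | g
4 | 9
7 | 7
9 | 6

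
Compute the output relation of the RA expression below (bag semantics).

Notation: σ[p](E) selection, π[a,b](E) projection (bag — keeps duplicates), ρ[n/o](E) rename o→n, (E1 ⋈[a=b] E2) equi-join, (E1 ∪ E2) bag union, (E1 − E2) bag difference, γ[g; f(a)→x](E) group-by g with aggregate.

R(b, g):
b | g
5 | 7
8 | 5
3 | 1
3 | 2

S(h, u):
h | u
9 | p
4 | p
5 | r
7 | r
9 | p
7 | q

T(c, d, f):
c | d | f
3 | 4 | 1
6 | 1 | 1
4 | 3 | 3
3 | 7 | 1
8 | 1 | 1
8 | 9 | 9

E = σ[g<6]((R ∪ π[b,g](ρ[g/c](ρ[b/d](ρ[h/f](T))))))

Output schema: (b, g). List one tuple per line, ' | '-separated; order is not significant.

Stepwise |·|:
  R → 4
  T → 6
  ρ[h/f](T) → 6
  ρ[b/d](ρ[h/f](T)) → 6
  ρ[g/c](ρ[b/d](ρ[h/f](T))) → 6
  π[b,g](ρ[g/c](ρ[b/d](ρ[h/f](T)))) → 6
  (R ∪ π[b,g](ρ[g/c](ρ[b/d](ρ[h/f](T))))) → 10
  σ[g<6]((R ∪ π[b,g](ρ[g/c](ρ[b/d](ρ[h/f](T)))))) → 6

== RESULT ==
b | g
3 | 1
3 | 2
3 | 4
4 | 3
7 | 3
8 | 5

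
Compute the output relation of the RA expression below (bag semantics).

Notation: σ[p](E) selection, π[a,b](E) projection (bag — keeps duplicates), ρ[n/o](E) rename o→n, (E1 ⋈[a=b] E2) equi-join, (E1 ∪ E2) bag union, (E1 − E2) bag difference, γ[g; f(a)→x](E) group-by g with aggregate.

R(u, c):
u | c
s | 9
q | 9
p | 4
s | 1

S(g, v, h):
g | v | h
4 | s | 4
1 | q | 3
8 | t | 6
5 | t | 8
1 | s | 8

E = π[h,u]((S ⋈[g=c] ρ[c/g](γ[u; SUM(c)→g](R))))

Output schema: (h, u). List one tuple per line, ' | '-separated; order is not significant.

Row counts bottom-up:
  S → 5
  R → 4
  γ[u; SUM(c)→g](R) → 3
  ρ[c/g](γ[u; SUM(c)→g](R)) → 3
  (S ⋈[g=c] ρ[c/g](γ[u; SUM(c)→g](R))) → 1
  π[h,u]((S ⋈[g=c] ρ[c/g](γ[u; SUM(c)→g](R)))) → 1

== RESULT ==
h | u
4 | p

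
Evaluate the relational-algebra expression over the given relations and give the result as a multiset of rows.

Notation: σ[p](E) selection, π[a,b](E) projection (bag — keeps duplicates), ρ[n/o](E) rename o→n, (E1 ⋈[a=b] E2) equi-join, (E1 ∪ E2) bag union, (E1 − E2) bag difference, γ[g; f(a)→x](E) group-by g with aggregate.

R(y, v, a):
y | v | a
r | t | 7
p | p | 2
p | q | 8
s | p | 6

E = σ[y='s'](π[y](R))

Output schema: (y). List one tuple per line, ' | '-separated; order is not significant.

Stepwise |·|:
  R → 4
  π[y](R) → 4
  σ[y='s'](π[y](R)) → 1

== RESULT ==
y
s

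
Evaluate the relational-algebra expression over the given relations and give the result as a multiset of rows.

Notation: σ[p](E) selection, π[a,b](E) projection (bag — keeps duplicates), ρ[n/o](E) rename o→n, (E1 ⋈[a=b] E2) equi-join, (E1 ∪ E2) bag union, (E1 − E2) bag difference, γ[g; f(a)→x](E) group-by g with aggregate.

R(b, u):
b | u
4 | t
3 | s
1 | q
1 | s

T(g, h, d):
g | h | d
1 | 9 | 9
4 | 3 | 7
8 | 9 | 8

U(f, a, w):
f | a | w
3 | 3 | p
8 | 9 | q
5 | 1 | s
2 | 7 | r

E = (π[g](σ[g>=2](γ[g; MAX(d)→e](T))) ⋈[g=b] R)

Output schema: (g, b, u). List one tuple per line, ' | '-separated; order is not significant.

Per-node cardinality:
  T → 3
  γ[g; MAX(d)→e](T) → 3
  σ[g>=2](γ[g; MAX(d)→e](T)) → 2
  π[g](σ[g>=2](γ[g; MAX(d)→e](T))) → 2
  R → 4
  (π[g](σ[g>=2](γ[g; MAX(d)→e](T))) ⋈[g=b] R) → 1

== RESULT ==
g | b | u
4 | 4 | t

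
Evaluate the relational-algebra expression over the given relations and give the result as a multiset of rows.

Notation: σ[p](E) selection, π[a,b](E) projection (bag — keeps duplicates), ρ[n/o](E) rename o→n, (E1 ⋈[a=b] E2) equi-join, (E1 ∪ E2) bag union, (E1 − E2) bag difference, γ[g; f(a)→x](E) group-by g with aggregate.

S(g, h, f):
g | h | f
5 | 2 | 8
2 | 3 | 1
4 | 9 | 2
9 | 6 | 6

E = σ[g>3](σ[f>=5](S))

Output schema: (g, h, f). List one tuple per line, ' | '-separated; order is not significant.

Subexpression sizes:
  S → 4
  σ[f>=5](S) → 2
  σ[g>3](σ[f>=5](S)) → 2

== RESULT ==
g | h | f
5 | 2 | 8
9 | 6 | 6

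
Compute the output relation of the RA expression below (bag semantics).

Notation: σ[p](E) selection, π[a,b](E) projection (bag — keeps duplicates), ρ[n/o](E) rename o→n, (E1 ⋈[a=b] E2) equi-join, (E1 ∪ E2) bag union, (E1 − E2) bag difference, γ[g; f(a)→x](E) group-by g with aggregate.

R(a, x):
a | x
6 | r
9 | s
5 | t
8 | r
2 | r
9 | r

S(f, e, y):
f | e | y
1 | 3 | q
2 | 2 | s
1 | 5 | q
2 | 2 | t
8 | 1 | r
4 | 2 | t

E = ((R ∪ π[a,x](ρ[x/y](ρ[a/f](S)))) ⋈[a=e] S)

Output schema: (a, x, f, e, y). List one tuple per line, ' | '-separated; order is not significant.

Row counts bottom-up:
  R → 6
  S → 6
  ρ[a/f](S) → 6
  ρ[x/y](ρ[a/f](S)) → 6
  π[a,x](ρ[x/y](ρ[a/f](S))) → 6
  (R ∪ π[a,x](ρ[x/y](ρ[a/f](S)))) → 12
  S → 6
  ((R ∪ π[a,x](ρ[x/y](ρ[a/f](S)))) ⋈[a=e] S) → 12

== RESULT ==
a | x | f | e | y
1 | q | 8 | 1 | r
1 | q | 8 | 1 | r
2 | r | 2 | 2 | s
2 | r | 2 | 2 | t
2 | r | 4 | 2 | t
2 | s | 2 | 2 | s
2 | s | 2 | 2 | t
2 | s | 4 | 2 | t
2 | t | 2 | 2 | s
2 | t | 2 | 2 | t
2 | t | 4 | 2 | t
5 | t | 1 | 5 | q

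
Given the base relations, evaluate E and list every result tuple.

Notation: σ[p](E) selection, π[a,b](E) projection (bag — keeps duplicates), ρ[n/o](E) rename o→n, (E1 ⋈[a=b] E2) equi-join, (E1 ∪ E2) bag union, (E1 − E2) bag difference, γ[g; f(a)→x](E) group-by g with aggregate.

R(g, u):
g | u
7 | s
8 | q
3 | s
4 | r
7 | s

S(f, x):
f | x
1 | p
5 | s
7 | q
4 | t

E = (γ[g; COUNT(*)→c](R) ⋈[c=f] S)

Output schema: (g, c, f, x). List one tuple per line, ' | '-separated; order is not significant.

Stepwise |·|:
  R → 5
  γ[g; COUNT(*)→c](R) → 4
  S → 4
  (γ[g; COUNT(*)→c](R) ⋈[c=f] S) → 3

== RESULT ==
g | c | f | x
3 | 1 | 1 | p
4 | 1 | 1 | p
8 | 1 | 1 | p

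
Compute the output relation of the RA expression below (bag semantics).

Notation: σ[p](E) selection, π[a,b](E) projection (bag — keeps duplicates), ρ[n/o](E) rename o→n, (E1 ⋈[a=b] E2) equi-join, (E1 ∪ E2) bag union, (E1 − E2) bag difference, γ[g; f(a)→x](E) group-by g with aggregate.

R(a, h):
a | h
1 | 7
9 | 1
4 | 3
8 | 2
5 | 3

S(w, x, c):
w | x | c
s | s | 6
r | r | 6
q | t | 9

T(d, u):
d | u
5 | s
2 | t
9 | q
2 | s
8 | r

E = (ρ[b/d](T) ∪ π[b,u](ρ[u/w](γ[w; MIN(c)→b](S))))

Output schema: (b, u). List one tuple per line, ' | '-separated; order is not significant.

Stepwise |·|:
  T → 5
  ρ[b/d](T) → 5
  S → 3
  γ[w; MIN(c)→b](S) → 3
  ρ[u/w](γ[w; MIN(c)→b](S)) → 3
  π[b,u](ρ[u/w](γ[w; MIN(c)→b](S))) → 3
  (ρ[b/d](T) ∪ π[b,u](ρ[u/w](γ[w; MIN(c)→b](S)))) → 8

== RESULT ==
b | u
2 | s
2 | t
5 | s
6 | r
6 | s
8 | r
9 | q
9 | q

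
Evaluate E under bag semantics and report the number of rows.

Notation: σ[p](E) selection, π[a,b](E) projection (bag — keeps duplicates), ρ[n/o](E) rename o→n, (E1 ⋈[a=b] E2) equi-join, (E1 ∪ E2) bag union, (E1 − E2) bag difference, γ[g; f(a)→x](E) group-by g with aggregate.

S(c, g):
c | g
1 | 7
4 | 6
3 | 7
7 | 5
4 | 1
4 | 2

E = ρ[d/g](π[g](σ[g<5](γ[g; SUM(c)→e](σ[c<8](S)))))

Subexpression sizes:
  S → 6
  σ[c<8](S) → 6
  γ[g; SUM(c)→e](σ[c<8](S)) → 5
  σ[g<5](γ[g; SUM(c)→e](σ[c<8](S))) → 2
  π[g](σ[g<5](γ[g; SUM(c)→e](σ[c<8](S)))) → 2
  ρ[d/g](π[g](σ[g<5](γ[g; SUM(c)→e](σ[c<8](S))))) → 2

|E| = 2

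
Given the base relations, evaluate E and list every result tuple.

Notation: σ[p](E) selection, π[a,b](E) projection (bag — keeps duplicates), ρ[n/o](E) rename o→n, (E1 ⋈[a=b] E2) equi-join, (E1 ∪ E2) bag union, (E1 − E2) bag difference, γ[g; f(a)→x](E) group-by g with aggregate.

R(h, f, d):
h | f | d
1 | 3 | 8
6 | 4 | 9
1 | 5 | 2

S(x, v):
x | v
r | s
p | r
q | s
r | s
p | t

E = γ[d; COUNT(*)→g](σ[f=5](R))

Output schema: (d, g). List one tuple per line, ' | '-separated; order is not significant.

Subexpression sizes:
  R → 3
  σ[f=5](R) → 1
  γ[d; COUNT(*)→g](σ[f=5](R)) → 1

== RESULT ==
d | g
2 | 1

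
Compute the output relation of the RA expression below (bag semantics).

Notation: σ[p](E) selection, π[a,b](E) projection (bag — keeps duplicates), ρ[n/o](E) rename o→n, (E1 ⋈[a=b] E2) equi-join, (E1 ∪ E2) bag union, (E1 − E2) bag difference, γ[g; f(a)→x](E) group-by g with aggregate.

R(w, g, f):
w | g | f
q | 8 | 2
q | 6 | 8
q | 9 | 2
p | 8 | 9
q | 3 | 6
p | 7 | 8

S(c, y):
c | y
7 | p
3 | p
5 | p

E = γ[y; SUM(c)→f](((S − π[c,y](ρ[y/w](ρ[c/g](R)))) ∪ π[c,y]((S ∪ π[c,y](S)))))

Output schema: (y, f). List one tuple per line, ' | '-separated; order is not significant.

Per-node cardinality:
  S → 3
  R → 6
  ρ[c/g](R) → 6
  ρ[y/w](ρ[c/g](R)) → 6
  π[c,y](ρ[y/w](ρ[c/g](R))) → 6
  (S − π[c,y](ρ[y/w](ρ[c/g](R)))) → 2
  S → 3
  S → 3
  π[c,y](S) → 3
  (S ∪ π[c,y](S)) → 6
  π[c,y]((S ∪ π[c,y](S))) → 6
  ((S − π[c,y](ρ[y/w](ρ[c/g](R)))) ∪ π[c,y]((S ∪ π[c,y](S)))) → 8
  γ[y; SUM(c)→f](((S − π[c,y](ρ[y/w](ρ[c/g](R)))) ∪ π[c,y]((S ∪ π[c,y](S))))) → 1

== RESULT ==
y | f
p | 38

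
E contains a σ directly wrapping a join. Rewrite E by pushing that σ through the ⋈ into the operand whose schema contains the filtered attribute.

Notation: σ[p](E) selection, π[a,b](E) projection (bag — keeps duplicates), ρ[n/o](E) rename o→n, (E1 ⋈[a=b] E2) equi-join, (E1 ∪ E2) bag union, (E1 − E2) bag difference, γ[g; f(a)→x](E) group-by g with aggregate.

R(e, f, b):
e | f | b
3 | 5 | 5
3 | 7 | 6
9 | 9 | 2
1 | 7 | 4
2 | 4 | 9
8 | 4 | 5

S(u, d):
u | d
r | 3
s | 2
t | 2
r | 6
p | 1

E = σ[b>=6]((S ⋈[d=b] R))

σ filters on b, owned by the right side.
E' = (S ⋈[d=b] σ[b>=6](R))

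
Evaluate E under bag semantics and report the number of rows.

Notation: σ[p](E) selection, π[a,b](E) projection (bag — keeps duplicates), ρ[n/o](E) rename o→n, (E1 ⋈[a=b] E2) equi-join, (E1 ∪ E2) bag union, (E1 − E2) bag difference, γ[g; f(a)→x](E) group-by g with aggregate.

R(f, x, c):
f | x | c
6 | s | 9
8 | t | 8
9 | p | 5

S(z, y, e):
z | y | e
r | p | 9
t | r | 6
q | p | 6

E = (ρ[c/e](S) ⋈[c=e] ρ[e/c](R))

Stepwise |·|:
  S → 3
  ρ[c/e](S) → 3
  R → 3
  ρ[e/c](R) → 3
  (ρ[c/e](S) ⋈[c=e] ρ[e/c](R)) → 1

|E| = 1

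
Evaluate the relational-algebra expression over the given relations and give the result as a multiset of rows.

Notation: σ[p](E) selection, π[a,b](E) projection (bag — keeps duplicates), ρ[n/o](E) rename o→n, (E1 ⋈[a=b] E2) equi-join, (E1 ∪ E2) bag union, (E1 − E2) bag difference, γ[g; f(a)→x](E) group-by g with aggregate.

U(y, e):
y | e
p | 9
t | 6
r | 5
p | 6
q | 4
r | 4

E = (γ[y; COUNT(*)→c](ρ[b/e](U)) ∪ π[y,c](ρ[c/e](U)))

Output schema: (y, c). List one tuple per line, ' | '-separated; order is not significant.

Subexpression sizes:
  U → 6
  ρ[b/e](U) → 6
  γ[y; COUNT(*)→c](ρ[b/e](U)) → 4
  U → 6
  ρ[c/e](U) → 6
  π[y,c](ρ[c/e](U)) → 6
  (γ[y; COUNT(*)→c](ρ[b/e](U)) ∪ π[y,c](ρ[c/e](U))) → 10

== RESULT ==
y | c
p | 2
p | 6
p | 9
q | 1
q | 4
r | 2
r | 4
r | 5
t | 1
t | 6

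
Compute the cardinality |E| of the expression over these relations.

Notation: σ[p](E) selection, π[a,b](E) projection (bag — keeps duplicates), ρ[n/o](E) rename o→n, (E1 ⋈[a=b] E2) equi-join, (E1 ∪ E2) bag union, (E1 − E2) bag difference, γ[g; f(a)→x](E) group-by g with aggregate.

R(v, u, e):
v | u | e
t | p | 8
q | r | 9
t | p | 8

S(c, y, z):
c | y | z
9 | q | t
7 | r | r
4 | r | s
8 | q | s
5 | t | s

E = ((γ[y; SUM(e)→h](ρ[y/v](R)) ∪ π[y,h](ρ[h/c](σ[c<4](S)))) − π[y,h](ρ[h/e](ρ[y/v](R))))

Row counts bottom-up:
  R → 3
  ρ[y/v](R) → 3
  γ[y; SUM(e)→h](ρ[y/v](R)) → 2
  S → 5
  σ[c<4](S) → 0
  ρ[h/c](σ[c<4](S)) → 0
  π[y,h](ρ[h/c](σ[c<4](S))) → 0
  (γ[y; SUM(e)→h](ρ[y/v](R)) ∪ π[y,h](ρ[h/c](σ[c<4](S)))) → 2
  R → 3
  ρ[y/v](R) → 3
  ρ[h/e](ρ[y/v](R)) → 3
  π[y,h](ρ[h/e](ρ[y/v](R))) → 3
  ((γ[y; SUM(e)→h](ρ[y/v](R)) ∪ π[y,h](ρ[h/c](σ[c<4](S)))) − π[y,h](ρ[h/e](ρ[y/v](R)))) → 1

|E| = 1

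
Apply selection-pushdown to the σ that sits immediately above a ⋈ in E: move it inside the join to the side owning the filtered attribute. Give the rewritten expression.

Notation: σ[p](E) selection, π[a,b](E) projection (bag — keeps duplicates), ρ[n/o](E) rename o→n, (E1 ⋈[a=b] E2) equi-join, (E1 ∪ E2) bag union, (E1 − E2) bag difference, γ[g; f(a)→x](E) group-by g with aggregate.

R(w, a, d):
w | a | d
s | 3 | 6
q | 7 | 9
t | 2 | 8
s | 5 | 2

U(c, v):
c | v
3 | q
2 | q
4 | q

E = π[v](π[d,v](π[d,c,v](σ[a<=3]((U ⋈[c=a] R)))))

σ filters on a, owned by the right side.
E' = π[v](π[d,v](π[d,c,v]((U ⋈[c=a] σ[a<=3](R)))))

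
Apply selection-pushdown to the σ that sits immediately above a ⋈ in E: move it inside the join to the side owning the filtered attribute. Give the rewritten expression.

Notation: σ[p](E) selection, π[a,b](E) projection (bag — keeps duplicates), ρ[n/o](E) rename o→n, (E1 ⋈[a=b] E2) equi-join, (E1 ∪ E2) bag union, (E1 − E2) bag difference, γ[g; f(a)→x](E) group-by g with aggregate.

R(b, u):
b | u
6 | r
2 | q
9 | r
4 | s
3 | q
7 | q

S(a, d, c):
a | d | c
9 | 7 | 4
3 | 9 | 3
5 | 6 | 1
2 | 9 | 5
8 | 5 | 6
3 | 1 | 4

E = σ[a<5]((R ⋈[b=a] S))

σ filters on a, owned by the right side.
E' = (R ⋈[b=a] σ[a<5](S))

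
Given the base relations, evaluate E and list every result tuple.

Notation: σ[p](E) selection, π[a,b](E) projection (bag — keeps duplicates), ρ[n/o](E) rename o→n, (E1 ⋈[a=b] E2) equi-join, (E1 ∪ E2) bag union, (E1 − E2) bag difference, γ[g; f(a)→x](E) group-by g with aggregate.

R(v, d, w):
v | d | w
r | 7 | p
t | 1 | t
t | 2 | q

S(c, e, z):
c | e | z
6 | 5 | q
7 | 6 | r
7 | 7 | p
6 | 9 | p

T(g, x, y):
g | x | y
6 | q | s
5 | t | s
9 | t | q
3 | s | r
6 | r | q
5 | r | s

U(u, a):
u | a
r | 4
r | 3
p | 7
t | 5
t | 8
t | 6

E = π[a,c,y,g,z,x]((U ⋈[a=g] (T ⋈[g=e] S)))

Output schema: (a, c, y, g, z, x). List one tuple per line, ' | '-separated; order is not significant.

Per-node cardinality:
  U → 6
  T → 6
  S → 4
  (T ⋈[g=e] S) → 5
  (U ⋈[a=g] (T ⋈[g=e] S)) → 4
  π[a,c,y,g,z,x]((U ⋈[a=g] (T ⋈[g=e] S))) → 4

== RESULT ==
a | c | y | g | z | x
5 | 6 | s | 5 | q | r
5 | 6 | s | 5 | q | t
6 | 7 | q | 6 | r | r
6 | 7 | s | 6 | r | q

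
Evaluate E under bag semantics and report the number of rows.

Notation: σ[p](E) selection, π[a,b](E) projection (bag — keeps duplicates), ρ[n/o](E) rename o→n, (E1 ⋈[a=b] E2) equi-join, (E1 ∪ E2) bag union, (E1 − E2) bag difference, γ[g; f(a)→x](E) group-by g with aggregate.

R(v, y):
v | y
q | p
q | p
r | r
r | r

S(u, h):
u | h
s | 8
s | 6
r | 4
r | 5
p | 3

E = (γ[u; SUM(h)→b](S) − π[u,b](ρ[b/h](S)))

Stepwise |·|:
  S → 5
  γ[u; SUM(h)→b](S) → 3
  S → 5
  ρ[b/h](S) → 5
  π[u,b](ρ[b/h](S)) → 5
  (γ[u; SUM(h)→b](S) − π[u,b](ρ[b/h](S))) → 2

|E| = 2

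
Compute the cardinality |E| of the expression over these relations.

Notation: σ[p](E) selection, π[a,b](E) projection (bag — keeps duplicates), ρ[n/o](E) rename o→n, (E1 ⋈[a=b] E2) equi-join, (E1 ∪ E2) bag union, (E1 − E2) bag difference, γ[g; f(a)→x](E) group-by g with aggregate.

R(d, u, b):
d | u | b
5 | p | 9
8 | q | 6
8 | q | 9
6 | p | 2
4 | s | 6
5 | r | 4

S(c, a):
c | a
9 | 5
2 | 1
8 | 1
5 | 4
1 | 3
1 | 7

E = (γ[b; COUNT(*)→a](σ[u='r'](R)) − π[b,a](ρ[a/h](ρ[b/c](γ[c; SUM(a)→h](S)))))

Stepwise |·|:
  R → 6
  σ[u='r'](R) → 1
  γ[b; COUNT(*)→a](σ[u='r'](R)) → 1
  S → 6
  γ[c; SUM(a)→h](S) → 5
  ρ[b/c](γ[c; SUM(a)→h](S)) → 5
  ρ[a/h](ρ[b/c](γ[c; SUM(a)→h](S))) → 5
  π[b,a](ρ[a/h](ρ[b/c](γ[c; SUM(a)→h](S)))) → 5
  (γ[b; COUNT(*)→a](σ[u='r'](R)) − π[b,a](ρ[a/h](ρ[b/c](γ[c; SUM(a)→h](S))))) → 1

|E| = 1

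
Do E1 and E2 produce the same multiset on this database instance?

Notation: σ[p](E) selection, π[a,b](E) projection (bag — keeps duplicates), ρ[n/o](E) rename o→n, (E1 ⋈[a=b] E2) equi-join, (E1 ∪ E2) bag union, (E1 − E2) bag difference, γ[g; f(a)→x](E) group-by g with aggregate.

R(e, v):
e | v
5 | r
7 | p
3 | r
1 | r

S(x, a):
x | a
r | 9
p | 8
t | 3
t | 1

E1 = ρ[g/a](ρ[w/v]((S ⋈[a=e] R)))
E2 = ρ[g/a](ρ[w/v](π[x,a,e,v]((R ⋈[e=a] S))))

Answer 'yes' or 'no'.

E1 stepwise |·|:
  S → 4
  R → 4
  (S ⋈[a=e] R) → 2
  ρ[w/v]((S ⋈[a=e] R)) → 2
  ρ[g/a](ρ[w/v]((S ⋈[a=e] R))) → 2
E2 stepwise |·|:
  R → 4
  S → 4
  (R ⋈[e=a] S) → 2
  π[x,a,e,v]((R ⋈[e=a] S)) → 2
  ρ[w/v](π[x,a,e,v]((R ⋈[e=a] S))) → 2
  ρ[g/a](ρ[w/v](π[x,a,e,v]((R ⋈[e=a] S)))) → 2

E1 and E2 produce the same multiset:
x | g | e | w
t | 1 | 1 | r
t | 3 | 3 | r

yes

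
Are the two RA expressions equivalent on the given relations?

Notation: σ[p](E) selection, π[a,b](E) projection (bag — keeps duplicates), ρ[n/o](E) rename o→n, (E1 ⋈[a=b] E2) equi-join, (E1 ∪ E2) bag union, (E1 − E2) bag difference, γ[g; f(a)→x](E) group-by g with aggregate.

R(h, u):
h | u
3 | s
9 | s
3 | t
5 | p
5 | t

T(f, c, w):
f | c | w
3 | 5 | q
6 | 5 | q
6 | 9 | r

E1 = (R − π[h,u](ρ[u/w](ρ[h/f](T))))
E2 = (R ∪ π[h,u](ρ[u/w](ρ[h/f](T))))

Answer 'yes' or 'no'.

E1 stepwise |·|:
  R → 5
  T → 3
  ρ[h/f](T) → 3
  ρ[u/w](ρ[h/f](T)) → 3
  π[h,u](ρ[u/w](ρ[h/f](T))) → 3
  (R − π[h,u](ρ[u/w](ρ[h/f](T)))) → 5
E2 stepwise |·|:
  R → 5
  T → 3
  ρ[h/f](T) → 3
  ρ[u/w](ρ[h/f](T)) → 3
  π[h,u](ρ[u/w](ρ[h/f](T))) → 3
  (R ∪ π[h,u](ρ[u/w](ρ[h/f](T)))) → 8

E1 result:
h | u
3 | s
3 | t
5 | p
5 | t
9 | s
E2 result:
h | u
3 | q
3 | s
3 | t
5 | p
5 | t
6 | q
6 | r
9 | s
Witness: (3, 'q') appears 0× in E1 but 1× in E2.

no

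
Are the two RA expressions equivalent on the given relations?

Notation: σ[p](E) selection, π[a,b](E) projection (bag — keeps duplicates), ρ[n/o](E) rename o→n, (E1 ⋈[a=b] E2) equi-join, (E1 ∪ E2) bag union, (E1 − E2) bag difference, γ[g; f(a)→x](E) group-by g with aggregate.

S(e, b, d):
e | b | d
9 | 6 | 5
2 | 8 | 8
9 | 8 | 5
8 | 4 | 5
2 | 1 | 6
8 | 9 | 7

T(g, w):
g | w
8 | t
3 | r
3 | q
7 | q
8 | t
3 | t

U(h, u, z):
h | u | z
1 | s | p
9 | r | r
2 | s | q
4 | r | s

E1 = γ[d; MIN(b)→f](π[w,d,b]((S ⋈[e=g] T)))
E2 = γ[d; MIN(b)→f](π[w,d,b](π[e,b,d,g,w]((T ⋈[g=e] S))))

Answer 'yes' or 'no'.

E1 per-node cardinality:
  S → 6
  T → 6
  (S ⋈[e=g] T) → 4
  π[w,d,b]((S ⋈[e=g] T)) → 4
  γ[d; MIN(b)→f](π[w,d,b]((S ⋈[e=g] T))) → 2
E2 per-node cardinality:
  T → 6
  S → 6
  (T ⋈[g=e] S) → 4
  π[e,b,d,g,w]((T ⋈[g=e] S)) → 4
  π[w,d,b](π[e,b,d,g,w]((T ⋈[g=e] S))) → 4
  γ[d; MIN(b)→f](π[w,d,b](π[e,b,d,g,w]((T ⋈[g=e] S)))) → 2

E1 and E2 produce the same multiset:
d | f
5 | 4
7 | 9

yes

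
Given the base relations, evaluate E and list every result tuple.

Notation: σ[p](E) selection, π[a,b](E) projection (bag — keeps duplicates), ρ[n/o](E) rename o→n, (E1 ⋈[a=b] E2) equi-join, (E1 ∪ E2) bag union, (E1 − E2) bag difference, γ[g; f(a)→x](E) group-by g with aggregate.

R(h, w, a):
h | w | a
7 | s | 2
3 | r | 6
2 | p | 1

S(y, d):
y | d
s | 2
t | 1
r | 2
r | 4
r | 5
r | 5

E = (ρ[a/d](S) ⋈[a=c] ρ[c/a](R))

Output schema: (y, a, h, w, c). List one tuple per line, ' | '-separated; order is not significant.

Per-node cardinality:
  S → 6
  ρ[a/d](S) → 6
  R → 3
  ρ[c/a](R) → 3
  (ρ[a/d](S) ⋈[a=c] ρ[c/a](R)) → 3

== RESULT ==
y | a | h | w | c
r | 2 | 7 | s | 2
s | 2 | 7 | s | 2
t | 1 | 2 | p | 1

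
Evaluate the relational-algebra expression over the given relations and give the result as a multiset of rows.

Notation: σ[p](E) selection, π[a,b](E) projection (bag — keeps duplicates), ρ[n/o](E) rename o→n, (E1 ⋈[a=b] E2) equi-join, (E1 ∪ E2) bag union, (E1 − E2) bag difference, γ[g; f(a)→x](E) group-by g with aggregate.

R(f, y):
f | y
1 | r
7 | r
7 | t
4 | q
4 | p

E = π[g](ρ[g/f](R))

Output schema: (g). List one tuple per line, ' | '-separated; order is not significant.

Stepwise |·|:
  R → 5
  ρ[g/f](R) → 5
  π[g](ρ[g/f](R)) → 5

== RESULT ==
g
1
4
4
7
7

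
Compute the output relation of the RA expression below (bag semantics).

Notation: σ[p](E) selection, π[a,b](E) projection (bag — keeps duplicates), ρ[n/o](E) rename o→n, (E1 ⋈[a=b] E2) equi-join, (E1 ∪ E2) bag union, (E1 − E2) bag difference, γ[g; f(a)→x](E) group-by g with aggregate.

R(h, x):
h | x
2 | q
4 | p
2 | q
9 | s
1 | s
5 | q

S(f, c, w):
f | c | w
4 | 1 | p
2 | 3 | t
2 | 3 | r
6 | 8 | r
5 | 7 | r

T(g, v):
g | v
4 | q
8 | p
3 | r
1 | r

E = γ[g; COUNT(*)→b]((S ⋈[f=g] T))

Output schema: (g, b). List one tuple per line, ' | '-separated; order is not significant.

Subexpression sizes:
  S → 5
  T → 4
  (S ⋈[f=g] T) → 1
  γ[g; COUNT(*)→b]((S ⋈[f=g] T)) → 1

== RESULT ==
g | b
4 | 1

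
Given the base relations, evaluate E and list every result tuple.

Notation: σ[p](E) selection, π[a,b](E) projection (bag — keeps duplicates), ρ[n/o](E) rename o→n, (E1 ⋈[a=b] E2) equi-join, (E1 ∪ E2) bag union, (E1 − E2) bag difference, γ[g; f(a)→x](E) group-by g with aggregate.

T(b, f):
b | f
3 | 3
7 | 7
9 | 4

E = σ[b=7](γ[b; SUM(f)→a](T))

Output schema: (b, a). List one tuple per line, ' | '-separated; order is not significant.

Per-node cardinality:
  T → 3
  γ[b; SUM(f)→a](T) → 3
  σ[b=7](γ[b; SUM(f)→a](T)) → 1

== RESULT ==
b | a
7 | 7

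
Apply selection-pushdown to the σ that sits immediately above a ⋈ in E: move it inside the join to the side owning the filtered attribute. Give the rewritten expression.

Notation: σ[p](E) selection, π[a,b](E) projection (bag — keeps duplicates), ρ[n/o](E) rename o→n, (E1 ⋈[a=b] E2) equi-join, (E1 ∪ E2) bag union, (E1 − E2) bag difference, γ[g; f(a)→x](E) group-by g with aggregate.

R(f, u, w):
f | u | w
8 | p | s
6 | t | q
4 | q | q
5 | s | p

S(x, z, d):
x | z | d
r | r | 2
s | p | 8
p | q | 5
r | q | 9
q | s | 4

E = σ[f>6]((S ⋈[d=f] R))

σ filters on f, owned by the right side.
E' = (S ⋈[d=f] σ[f>6](R))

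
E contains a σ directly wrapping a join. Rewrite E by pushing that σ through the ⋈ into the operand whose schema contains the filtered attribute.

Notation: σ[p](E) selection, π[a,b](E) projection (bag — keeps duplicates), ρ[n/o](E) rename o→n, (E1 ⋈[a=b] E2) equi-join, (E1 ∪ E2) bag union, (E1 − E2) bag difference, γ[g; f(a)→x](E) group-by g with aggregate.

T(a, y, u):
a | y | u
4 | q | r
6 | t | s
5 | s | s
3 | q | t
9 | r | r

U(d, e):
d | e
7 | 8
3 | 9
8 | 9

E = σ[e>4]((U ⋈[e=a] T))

σ filters on e, owned by the left side.
E' = (σ[e>4](U) ⋈[e=a] T)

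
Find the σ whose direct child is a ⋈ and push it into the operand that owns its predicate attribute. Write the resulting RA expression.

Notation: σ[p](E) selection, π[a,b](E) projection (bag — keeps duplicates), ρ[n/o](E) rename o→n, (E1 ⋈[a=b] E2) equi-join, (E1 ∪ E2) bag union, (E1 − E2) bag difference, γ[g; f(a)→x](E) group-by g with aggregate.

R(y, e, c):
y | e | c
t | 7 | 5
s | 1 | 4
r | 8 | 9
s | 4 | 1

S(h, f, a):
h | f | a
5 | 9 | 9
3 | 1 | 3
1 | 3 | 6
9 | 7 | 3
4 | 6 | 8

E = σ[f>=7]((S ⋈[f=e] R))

σ filters on f, owned by the left side.
E' = (σ[f>=7](S) ⋈[f=e] R)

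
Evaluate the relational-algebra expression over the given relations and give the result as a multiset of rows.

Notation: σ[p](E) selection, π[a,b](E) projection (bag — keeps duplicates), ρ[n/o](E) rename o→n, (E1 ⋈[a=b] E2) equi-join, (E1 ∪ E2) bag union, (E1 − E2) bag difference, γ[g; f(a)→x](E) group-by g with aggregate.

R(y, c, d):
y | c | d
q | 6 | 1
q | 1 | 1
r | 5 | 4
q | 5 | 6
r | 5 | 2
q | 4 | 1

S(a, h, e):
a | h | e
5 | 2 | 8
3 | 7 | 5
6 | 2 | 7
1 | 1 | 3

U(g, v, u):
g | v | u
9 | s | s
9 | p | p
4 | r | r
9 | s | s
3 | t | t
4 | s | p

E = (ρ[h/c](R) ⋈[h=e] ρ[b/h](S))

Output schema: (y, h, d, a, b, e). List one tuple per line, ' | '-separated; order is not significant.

Subexpression sizes:
  R → 6
  ρ[h/c](R) → 6
  S → 4
  ρ[b/h](S) → 4
  (ρ[h/c](R) ⋈[h=e] ρ[b/h](S)) → 3

== RESULT ==
y | h | d | a | b | e
q | 5 | 6 | 3 | 7 | 5
r | 5 | 2 | 3 | 7 | 5
r | 5 | 4 | 3 | 7 | 5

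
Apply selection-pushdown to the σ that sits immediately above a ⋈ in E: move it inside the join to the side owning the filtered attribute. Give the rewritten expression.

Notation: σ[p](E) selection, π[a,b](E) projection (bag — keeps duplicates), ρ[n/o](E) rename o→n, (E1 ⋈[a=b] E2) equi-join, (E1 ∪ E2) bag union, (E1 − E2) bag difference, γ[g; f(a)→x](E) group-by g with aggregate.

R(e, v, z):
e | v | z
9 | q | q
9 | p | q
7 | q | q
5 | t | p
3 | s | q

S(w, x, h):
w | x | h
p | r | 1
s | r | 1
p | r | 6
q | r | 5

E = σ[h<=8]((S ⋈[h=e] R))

σ filters on h, owned by the left side.
E' = (σ[h<=8](S) ⋈[h=e] R)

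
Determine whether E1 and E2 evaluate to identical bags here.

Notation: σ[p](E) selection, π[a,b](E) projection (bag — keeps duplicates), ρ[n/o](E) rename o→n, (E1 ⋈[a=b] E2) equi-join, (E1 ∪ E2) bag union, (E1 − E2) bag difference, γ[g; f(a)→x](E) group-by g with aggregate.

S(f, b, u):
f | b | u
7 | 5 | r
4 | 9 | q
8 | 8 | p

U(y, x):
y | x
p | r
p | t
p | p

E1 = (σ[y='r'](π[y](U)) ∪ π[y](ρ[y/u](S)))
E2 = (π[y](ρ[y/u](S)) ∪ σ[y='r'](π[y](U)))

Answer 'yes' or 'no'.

E1 subexpression sizes:
  U → 3
  π[y](U) → 3
  σ[y='r'](π[y](U)) → 0
  S → 3
  ρ[y/u](S) → 3
  π[y](ρ[y/u](S)) → 3
  (σ[y='r'](π[y](U)) ∪ π[y](ρ[y/u](S))) → 3
E2 subexpression sizes:
  S → 3
  ρ[y/u](S) → 3
  π[y](ρ[y/u](S)) → 3
  U → 3
  π[y](U) → 3
  σ[y='r'](π[y](U)) → 0
  (π[y](ρ[y/u](S)) ∪ σ[y='r'](π[y](U))) → 3

E1 and E2 produce the same multiset:
y
p
q
r

yes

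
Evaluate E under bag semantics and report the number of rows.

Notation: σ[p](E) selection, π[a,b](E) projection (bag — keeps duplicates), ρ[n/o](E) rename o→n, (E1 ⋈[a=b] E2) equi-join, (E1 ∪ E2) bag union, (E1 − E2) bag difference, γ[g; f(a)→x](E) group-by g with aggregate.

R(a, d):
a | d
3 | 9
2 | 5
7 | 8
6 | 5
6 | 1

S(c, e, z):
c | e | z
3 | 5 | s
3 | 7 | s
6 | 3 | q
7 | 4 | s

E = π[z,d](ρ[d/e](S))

Per-node cardinality:
  S → 4
  ρ[d/e](S) → 4
  π[z,d](ρ[d/e](S)) → 4

|E| = 4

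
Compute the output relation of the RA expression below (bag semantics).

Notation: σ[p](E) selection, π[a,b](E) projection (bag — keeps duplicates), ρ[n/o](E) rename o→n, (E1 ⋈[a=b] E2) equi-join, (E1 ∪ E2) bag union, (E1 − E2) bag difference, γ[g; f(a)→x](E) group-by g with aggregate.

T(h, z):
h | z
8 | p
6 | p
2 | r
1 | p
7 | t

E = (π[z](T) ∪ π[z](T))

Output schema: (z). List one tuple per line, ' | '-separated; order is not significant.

Per-node cardinality:
  T → 5
  π[z](T) → 5
  T → 5
  π[z](T) → 5
  (π[z](T) ∪ π[z](T)) → 10

== RESULT ==
z
p
p
p
p
p
p
r
r
t
t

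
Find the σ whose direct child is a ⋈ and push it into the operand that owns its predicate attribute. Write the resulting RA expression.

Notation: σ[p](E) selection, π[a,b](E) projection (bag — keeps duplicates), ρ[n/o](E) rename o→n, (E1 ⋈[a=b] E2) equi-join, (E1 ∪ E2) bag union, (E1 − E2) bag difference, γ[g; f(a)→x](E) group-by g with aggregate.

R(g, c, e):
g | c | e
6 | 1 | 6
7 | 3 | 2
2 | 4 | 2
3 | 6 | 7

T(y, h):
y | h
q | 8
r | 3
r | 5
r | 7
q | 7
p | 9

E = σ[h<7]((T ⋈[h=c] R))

σ filters on h, owned by the left side.
E' = (σ[h<7](T) ⋈[h=c] R)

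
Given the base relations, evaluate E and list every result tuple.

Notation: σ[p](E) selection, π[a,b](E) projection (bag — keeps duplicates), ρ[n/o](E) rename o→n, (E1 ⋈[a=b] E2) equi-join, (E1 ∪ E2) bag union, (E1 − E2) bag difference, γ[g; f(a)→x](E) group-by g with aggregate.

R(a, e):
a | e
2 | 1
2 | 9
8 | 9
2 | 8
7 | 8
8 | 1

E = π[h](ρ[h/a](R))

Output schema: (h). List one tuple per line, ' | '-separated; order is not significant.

Subexpression sizes:
  R → 6
  ρ[h/a](R) → 6
  π[h](ρ[h/a](R)) → 6

== RESULT ==
h
2
2
2
7
8
8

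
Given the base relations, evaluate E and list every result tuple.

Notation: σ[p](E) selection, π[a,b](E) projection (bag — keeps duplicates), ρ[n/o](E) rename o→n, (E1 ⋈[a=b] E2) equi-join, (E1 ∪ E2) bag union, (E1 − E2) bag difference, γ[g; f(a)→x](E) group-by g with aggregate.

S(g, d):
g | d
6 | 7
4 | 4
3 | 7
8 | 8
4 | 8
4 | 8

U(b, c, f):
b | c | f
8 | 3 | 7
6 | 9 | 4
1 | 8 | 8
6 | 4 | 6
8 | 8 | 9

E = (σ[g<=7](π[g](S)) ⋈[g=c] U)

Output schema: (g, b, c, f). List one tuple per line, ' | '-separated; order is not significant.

Subexpression sizes:
  S → 6
  π[g](S) → 6
  σ[g<=7](π[g](S)) → 5
  U → 5
  (σ[g<=7](π[g](S)) ⋈[g=c] U) → 4

== RESULT ==
g | b | c | f
3 | 8 | 3 | 7
4 | 6 | 4 | 6
4 | 6 | 4 | 6
4 | 6 | 4 | 6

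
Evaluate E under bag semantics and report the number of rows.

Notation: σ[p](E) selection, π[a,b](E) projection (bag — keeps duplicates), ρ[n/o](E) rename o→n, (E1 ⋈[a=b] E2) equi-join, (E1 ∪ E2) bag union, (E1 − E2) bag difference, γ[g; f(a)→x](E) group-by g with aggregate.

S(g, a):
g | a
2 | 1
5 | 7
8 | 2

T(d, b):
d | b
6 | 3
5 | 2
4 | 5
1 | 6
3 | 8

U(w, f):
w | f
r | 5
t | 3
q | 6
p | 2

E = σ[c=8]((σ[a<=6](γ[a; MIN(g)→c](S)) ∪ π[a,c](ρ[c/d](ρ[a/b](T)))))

Stepwise |·|:
  S → 3
  γ[a; MIN(g)→c](S) → 3
  σ[a<=6](γ[a; MIN(g)→c](S)) → 2
  T → 5
  ρ[a/b](T) → 5
  ρ[c/d](ρ[a/b](T)) → 5
  π[a,c](ρ[c/d](ρ[a/b](T))) → 5
  (σ[a<=6](γ[a; MIN(g)→c](S)) ∪ π[a,c](ρ[c/d](ρ[a/b](T)))) → 7
  σ[c=8]((σ[a<=6](γ[a; MIN(g)→c](S)) ∪ π[a,c](ρ[c/d](ρ[a/b](T))))) → 1

|E| = 1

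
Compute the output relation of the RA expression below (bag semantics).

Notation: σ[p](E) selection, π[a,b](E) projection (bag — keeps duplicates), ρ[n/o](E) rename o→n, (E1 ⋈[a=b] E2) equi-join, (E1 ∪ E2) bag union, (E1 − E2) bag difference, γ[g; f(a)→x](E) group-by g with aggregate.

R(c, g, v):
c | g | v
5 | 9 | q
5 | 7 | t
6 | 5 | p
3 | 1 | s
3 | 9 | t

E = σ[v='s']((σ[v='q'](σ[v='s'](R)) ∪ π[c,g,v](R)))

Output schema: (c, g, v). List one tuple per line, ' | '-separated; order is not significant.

Subexpression sizes:
  R → 5
  σ[v='s'](R) → 1
  σ[v='q'](σ[v='s'](R)) → 0
  R → 5
  π[c,g,v](R) → 5
  (σ[v='q'](σ[v='s'](R)) ∪ π[c,g,v](R)) → 5
  σ[v='s']((σ[v='q'](σ[v='s'](R)) ∪ π[c,g,v](R))) → 1

== RESULT ==
c | g | v
3 | 1 | s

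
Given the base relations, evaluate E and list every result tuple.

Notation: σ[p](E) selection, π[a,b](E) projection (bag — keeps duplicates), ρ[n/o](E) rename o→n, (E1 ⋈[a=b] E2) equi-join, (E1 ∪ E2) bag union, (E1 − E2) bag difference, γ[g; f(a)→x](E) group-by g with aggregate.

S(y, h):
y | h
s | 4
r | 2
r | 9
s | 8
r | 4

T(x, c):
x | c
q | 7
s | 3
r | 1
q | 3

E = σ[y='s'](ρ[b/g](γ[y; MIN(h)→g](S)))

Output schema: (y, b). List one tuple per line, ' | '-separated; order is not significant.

Subexpression sizes:
  S → 5
  γ[y; MIN(h)→g](S) → 2
  ρ[b/g](γ[y; MIN(h)→g](S)) → 2
  σ[y='s'](ρ[b/g](γ[y; MIN(h)→g](S))) → 1

== RESULT ==
y | b
s | 4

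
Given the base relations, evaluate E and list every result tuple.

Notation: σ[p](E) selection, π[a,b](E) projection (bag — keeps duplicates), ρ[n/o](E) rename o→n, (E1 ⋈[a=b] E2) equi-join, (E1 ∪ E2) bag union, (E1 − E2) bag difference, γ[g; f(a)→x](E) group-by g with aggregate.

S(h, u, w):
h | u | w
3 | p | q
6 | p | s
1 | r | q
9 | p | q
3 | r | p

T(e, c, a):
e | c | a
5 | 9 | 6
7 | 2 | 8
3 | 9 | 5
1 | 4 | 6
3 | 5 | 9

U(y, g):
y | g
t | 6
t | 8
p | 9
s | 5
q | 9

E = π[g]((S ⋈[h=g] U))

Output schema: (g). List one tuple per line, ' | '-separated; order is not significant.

Per-node cardinality:
  S → 5
  U → 5
  (S ⋈[h=g] U) → 3
  π[g]((S ⋈[h=g] U)) → 3

== RESULT ==
g
6
9
9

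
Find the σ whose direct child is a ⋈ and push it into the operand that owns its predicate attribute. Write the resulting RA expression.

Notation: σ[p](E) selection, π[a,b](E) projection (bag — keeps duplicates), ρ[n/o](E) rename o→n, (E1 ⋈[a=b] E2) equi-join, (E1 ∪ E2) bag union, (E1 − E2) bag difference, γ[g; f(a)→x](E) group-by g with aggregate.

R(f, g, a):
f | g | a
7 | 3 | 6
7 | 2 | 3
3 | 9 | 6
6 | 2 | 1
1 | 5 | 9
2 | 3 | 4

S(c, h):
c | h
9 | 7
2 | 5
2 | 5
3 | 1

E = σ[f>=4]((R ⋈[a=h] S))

σ filters on f, owned by the left side.
E' = (σ[f>=4](R) ⋈[a=h] S)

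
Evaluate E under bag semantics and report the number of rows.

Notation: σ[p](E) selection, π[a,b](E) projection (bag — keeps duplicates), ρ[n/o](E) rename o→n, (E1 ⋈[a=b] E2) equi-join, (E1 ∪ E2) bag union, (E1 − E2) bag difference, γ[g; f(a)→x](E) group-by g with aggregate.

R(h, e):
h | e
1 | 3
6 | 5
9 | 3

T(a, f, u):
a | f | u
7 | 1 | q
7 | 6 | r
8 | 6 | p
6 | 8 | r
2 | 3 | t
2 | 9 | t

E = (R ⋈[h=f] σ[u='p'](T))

Per-node cardinality:
  R → 3
  T → 6
  σ[u='p'](T) → 1
  (R ⋈[h=f] σ[u='p'](T)) → 1

|E| = 1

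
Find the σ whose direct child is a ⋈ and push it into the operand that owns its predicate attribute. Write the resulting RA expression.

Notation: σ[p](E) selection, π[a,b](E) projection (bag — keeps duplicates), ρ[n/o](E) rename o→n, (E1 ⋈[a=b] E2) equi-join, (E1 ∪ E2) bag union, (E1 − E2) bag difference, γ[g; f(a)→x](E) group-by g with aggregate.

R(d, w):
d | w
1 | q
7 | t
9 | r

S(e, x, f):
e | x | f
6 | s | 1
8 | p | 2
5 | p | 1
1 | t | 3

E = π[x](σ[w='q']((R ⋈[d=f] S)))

σ filters on w, owned by the left side.
E' = π[x]((σ[w='q'](R) ⋈[d=f] S))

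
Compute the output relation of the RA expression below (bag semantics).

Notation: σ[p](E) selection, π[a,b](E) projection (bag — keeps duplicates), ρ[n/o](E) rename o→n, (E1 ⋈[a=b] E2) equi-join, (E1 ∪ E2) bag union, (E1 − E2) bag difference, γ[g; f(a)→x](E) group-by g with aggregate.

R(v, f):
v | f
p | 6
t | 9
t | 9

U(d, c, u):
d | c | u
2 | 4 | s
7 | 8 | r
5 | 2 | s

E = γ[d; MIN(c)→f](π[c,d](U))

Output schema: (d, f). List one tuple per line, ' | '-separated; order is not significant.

Stepwise |·|:
  U → 3
  π[c,d](U) → 3
  γ[d; MIN(c)→f](π[c,d](U)) → 3

== RESULT ==
d | f
2 | 4
5 | 2
7 | 8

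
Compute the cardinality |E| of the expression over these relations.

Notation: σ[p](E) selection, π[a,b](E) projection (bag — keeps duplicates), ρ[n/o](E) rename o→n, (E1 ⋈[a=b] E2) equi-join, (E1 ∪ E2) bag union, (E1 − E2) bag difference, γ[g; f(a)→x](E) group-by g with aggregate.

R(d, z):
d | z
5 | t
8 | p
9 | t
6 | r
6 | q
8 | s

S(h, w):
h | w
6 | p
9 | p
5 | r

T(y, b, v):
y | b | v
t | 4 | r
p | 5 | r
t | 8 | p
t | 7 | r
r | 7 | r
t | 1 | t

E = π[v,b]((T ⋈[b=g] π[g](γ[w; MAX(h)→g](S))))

Per-node cardinality:
  T → 6
  S → 3
  γ[w; MAX(h)→g](S) → 2
  π[g](γ[w; MAX(h)→g](S)) → 2
  (T ⋈[b=g] π[g](γ[w; MAX(h)→g](S))) → 1
  π[v,b]((T ⋈[b=g] π[g](γ[w; MAX(h)→g](S)))) → 1

|E| = 1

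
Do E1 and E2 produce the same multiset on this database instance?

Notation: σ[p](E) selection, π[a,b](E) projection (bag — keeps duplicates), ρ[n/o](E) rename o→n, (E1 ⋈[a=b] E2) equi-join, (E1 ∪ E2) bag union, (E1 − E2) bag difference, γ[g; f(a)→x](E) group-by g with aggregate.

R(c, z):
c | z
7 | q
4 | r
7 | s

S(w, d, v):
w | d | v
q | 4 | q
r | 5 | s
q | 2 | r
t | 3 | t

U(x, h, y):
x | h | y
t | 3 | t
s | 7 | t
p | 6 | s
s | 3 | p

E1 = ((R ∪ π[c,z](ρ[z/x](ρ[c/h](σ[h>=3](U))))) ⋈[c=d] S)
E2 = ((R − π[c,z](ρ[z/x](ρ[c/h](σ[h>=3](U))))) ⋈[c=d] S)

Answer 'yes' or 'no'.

E1 row counts bottom-up:
  R → 3
  U → 4
  σ[h>=3](U) → 4
  ρ[c/h](σ[h>=3](U)) → 4
  ρ[z/x](ρ[c/h](σ[h>=3](U))) → 4
  π[c,z](ρ[z/x](ρ[c/h](σ[h>=3](U)))) → 4
  (R ∪ π[c,z](ρ[z/x](ρ[c/h](σ[h>=3](U))))) → 7
  S → 4
  ((R ∪ π[c,z](ρ[z/x](ρ[c/h](σ[h>=3](U))))) ⋈[c=d] S) → 3
E2 row counts bottom-up:
  R → 3
  U → 4
  σ[h>=3](U) → 4
  ρ[c/h](σ[h>=3](U)) → 4
  ρ[z/x](ρ[c/h](σ[h>=3](U))) → 4
  π[c,z](ρ[z/x](ρ[c/h](σ[h>=3](U)))) → 4
  (R − π[c,z](ρ[z/x](ρ[c/h](σ[h>=3](U))))) → 2
  S → 4
  ((R − π[c,z](ρ[z/x](ρ[c/h](σ[h>=3](U))))) ⋈[c=d] S) → 1

E1 result:
c | z | w | d | v
3 | s | t | 3 | t
3 | t | t | 3 | t
4 | r | q | 4 | q
E2 result:
c | z | w | d | v
4 | r | q | 4 | q
Witness: (3, 't', 't', 3, 't') appears 1× in E1 but 0× in E2.

no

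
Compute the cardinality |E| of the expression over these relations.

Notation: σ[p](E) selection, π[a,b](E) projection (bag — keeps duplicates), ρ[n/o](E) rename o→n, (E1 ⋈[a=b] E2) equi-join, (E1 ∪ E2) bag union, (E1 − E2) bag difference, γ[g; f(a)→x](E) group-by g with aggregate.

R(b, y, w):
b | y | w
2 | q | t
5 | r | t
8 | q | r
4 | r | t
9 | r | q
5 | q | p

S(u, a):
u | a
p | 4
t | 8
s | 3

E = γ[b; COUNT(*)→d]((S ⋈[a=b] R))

Per-node cardinality:
  S → 3
  R → 6
  (S ⋈[a=b] R) → 2
  γ[b; COUNT(*)→d]((S ⋈[a=b] R)) → 2

|E| = 2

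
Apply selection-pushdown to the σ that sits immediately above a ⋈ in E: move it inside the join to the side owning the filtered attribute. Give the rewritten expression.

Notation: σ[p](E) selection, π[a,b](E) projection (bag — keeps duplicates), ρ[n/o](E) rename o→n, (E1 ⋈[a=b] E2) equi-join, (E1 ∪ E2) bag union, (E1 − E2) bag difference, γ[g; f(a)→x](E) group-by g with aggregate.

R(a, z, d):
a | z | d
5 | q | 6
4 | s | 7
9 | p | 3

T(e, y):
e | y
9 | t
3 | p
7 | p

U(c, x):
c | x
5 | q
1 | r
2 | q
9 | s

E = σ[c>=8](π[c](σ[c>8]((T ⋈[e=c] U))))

σ filters on c, owned by the right side.
E' = σ[c>=8](π[c]((T ⋈[e=c] σ[c>8](U))))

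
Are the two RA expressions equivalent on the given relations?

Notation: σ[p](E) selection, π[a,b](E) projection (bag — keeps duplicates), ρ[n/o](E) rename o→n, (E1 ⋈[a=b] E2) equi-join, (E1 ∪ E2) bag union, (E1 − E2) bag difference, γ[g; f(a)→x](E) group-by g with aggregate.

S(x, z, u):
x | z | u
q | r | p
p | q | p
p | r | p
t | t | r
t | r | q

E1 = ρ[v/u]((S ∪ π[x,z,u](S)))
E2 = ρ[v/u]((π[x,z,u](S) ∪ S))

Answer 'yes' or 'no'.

E1 stepwise |·|:
  S → 5
  S → 5
  π[x,z,u](S) → 5
  (S ∪ π[x,z,u](S)) → 10
  ρ[v/u]((S ∪ π[x,z,u](S))) → 10
E2 stepwise |·|:
  S → 5
  π[x,z,u](S) → 5
  S → 5
  (π[x,z,u](S) ∪ S) → 10
  ρ[v/u]((π[x,z,u](S) ∪ S)) → 10

E1 and E2 produce the same multiset:
x | z | v
p | q | p
p | q | p
p | r | p
p | r | p
q | r | p
q | r | p
t | r | q
t | r | q
t | t | r
t | t | r

yes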